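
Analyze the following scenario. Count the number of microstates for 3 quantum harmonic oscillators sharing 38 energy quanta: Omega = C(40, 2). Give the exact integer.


Step 1: Use binomial coefficient C(40, 2)
Step 2: Numerator = 40! / 38!
Step 3: Denominator = 2!
Step 4: Omega = 780

780


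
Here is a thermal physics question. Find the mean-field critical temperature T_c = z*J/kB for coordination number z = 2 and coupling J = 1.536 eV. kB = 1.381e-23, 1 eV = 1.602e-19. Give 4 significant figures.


Step 1: z*J = 2*1.536 = 3.072 eV
Step 2: Convert to Joules: 3.072*1.602e-19 = 4.921e-19 J
Step 3: T_c = 4.921e-19 / 1.381e-23 = 3.564e+04 K

3.564e+04


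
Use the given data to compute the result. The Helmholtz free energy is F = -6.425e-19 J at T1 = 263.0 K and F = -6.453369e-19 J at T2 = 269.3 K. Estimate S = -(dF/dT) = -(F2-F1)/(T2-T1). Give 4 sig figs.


Step 1: dF = F2 - F1 = -6.453369e-19 - (-6.425e-19) = -2.8369e-21 J
Step 2: dT = T2 - T1 = 269.3 - 263.0 = 6.3 K
Step 3: S = -dF/dT = -(-2.8369e-21)/6.3 = 4.503e-22 J/K

4.503e-22


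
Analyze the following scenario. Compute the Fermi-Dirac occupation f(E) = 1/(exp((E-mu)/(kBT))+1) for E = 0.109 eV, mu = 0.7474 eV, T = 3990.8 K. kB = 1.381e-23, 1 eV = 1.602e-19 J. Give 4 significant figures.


Step 1: (E - mu) = 0.109 - 0.7474 = -0.6384 eV
Step 2: Convert: (E-mu)*eV = -1.023e-19 J
Step 3: x = (E-mu)*eV/(kB*T) = -1.856
Step 4: f = 1/(exp(-1.856)+1) = 0.8648

0.8648


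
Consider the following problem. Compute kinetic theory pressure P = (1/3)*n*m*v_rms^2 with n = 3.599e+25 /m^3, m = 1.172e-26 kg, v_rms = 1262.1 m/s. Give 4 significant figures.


Step 1: v_rms^2 = 1262.1^2 = 1.593e+06
Step 2: n*m = 3.599e+25*1.172e-26 = 0.4218
Step 3: P = (1/3)*0.4218*1.593e+06 = 2.24e+05 Pa

2.24e+05


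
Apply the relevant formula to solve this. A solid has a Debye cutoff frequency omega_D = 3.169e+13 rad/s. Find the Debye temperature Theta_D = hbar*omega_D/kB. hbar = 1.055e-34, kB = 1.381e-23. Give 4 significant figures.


Step 1: hbar*omega_D = 1.055e-34 * 3.169e+13 = 3.343e-21 J
Step 2: Theta_D = 3.343e-21 / 1.381e-23
Step 3: Theta_D = 242.1 K

242.1


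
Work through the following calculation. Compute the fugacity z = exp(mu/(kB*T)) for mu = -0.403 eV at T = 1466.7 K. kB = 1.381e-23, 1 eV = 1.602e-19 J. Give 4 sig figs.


Step 1: Convert mu to Joules: -0.403*1.602e-19 = -6.456e-20 J
Step 2: kB*T = 1.381e-23*1466.7 = 2.026e-20 J
Step 3: mu/(kB*T) = -3.187
Step 4: z = exp(-3.187) = 0.04128

0.04128


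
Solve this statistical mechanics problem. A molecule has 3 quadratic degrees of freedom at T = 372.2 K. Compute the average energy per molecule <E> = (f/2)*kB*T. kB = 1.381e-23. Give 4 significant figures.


Step 1: f/2 = 3/2 = 1.5
Step 2: kB*T = 1.381e-23 * 372.2 = 5.14e-21
Step 3: <E> = 1.5 * 5.14e-21 = 7.71e-21 J

7.71e-21


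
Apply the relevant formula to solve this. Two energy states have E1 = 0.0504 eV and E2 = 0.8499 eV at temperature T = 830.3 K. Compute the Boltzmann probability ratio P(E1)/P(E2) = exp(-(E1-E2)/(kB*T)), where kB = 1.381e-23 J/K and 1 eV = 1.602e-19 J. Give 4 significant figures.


Step 1: Compute energy difference dE = E1 - E2 = 0.0504 - 0.8499 = -0.7995 eV
Step 2: Convert to Joules: dE_J = -0.7995 * 1.602e-19 = -1.281e-19 J
Step 3: Compute exponent = -dE_J / (kB * T) = -(-1.281e-19) / (1.381e-23 * 830.3) = 11.17
Step 4: P(E1)/P(E2) = exp(11.17) = 7.097e+04

7.097e+04


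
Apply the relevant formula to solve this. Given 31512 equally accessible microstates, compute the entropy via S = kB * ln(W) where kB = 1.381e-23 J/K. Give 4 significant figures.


Step 1: ln(W) = ln(31512) = 10.36
Step 2: S = kB * ln(W) = 1.381e-23 * 10.36
Step 3: S = 1.43e-22 J/K

1.43e-22


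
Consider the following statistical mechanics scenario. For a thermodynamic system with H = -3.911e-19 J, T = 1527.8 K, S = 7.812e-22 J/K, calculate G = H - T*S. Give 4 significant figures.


Step 1: T*S = 1527.8 * 7.812e-22 = 1.194e-18 J
Step 2: G = H - T*S = -3.911e-19 - 1.194e-18
Step 3: G = -1.585e-18 J

-1.585e-18


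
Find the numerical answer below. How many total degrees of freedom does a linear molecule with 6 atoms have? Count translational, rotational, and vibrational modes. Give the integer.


Step 1: Translational DOF = 3
Step 2: Rotational DOF (linear) = 2
Step 3: Vibrational DOF = 3*6 - 5 = 13
Step 4: Total = 3 + 2 + 13 = 18

18


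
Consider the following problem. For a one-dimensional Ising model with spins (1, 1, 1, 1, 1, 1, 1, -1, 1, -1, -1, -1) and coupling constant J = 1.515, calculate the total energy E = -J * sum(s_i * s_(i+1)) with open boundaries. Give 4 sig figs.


Step 1: Nearest-neighbor products: 1, 1, 1, 1, 1, 1, -1, -1, -1, 1, 1
Step 2: Sum of products = 5
Step 3: E = -1.515 * 5 = -7.575

-7.575


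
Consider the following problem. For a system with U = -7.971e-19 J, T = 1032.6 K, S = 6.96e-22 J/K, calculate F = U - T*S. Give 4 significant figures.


Step 1: T*S = 1032.6 * 6.96e-22 = 7.187e-19 J
Step 2: F = U - T*S = -7.971e-19 - 7.187e-19
Step 3: F = -1.516e-18 J

-1.516e-18


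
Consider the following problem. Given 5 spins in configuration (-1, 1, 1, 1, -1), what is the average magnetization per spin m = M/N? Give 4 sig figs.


Step 1: Count up spins (+1): 3, down spins (-1): 2
Step 2: Total magnetization M = 3 - 2 = 1
Step 3: m = M/N = 1/5 = 0.2

0.2


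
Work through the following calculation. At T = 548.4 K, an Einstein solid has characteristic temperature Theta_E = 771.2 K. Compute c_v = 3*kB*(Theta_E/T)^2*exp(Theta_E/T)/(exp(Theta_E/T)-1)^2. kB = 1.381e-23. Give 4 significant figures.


Step 1: x = Theta_E/T = 771.2/548.4 = 1.406
Step 2: x^2 = 1.978
Step 3: exp(x) = 4.081
Step 4: c_v = 3*1.381e-23*1.978*4.081/(4.081-1)^2 = 3.523e-23

3.523e-23


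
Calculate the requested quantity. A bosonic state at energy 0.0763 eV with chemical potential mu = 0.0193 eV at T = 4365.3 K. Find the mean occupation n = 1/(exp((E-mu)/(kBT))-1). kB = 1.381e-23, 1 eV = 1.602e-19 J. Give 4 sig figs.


Step 1: (E - mu) = 0.057 eV
Step 2: x = (E-mu)*eV/(kB*T) = 0.057*1.602e-19/(1.381e-23*4365.3) = 0.1515
Step 3: exp(x) = 1.164
Step 4: n = 1/(exp(x)-1) = 6.115

6.115


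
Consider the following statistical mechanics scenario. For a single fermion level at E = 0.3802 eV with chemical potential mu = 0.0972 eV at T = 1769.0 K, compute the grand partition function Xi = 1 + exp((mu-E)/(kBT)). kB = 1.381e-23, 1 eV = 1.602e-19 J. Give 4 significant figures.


Step 1: (mu - E) = 0.0972 - 0.3802 = -0.283 eV
Step 2: x = (mu-E)*eV/(kB*T) = -0.283*1.602e-19/(1.381e-23*1769.0) = -1.856
Step 3: exp(x) = 0.1563
Step 4: Xi = 1 + 0.1563 = 1.156

1.156


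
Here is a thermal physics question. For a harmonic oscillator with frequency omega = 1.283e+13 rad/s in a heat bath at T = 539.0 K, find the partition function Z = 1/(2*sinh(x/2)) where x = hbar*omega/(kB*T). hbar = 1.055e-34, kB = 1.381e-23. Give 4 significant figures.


Step 1: Compute x = hbar*omega/(kB*T) = 1.055e-34*1.283e+13/(1.381e-23*539.0) = 0.1818
Step 2: x/2 = 0.09092
Step 3: sinh(x/2) = 0.09105
Step 4: Z = 1/(2*0.09105) = 5.492

5.492


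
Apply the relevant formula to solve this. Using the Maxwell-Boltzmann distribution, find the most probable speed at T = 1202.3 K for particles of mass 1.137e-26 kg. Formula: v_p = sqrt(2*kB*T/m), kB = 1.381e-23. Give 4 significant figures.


Step 1: Numerator = 2*kB*T = 2*1.381e-23*1202.3 = 3.321e-20
Step 2: Ratio = 3.321e-20 / 1.137e-26 = 2.921e+06
Step 3: v_p = sqrt(2.921e+06) = 1709 m/s

1709


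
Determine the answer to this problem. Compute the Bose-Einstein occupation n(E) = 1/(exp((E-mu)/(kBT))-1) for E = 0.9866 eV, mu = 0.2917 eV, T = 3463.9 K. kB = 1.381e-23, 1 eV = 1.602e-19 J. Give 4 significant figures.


Step 1: (E - mu) = 0.6949 eV
Step 2: x = (E-mu)*eV/(kB*T) = 0.6949*1.602e-19/(1.381e-23*3463.9) = 2.327
Step 3: exp(x) = 10.25
Step 4: n = 1/(exp(x)-1) = 0.1081

0.1081


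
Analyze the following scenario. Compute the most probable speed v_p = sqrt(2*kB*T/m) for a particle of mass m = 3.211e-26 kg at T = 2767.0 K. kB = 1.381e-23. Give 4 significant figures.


Step 1: Numerator = 2*kB*T = 2*1.381e-23*2767.0 = 7.642e-20
Step 2: Ratio = 7.642e-20 / 3.211e-26 = 2.38e+06
Step 3: v_p = sqrt(2.38e+06) = 1543 m/s

1543


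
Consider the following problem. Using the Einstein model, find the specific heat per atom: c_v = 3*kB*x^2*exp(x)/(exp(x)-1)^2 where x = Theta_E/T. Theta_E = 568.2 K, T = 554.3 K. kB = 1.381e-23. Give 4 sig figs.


Step 1: x = Theta_E/T = 568.2/554.3 = 1.025
Step 2: x^2 = 1.051
Step 3: exp(x) = 2.787
Step 4: c_v = 3*1.381e-23*1.051*2.787/(2.787-1)^2 = 3.799e-23

3.799e-23


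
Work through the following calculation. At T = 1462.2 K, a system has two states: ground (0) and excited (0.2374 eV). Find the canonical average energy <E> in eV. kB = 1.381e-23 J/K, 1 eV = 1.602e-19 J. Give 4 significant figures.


Step 1: beta*E = 0.2374*1.602e-19/(1.381e-23*1462.2) = 1.883
Step 2: exp(-beta*E) = 0.1521
Step 3: <E> = 0.2374*0.1521/(1+0.1521) = 0.03134 eV

0.03134


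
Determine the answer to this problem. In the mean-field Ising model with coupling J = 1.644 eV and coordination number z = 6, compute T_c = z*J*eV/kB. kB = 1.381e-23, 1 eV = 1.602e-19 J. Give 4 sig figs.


Step 1: z*J = 6*1.644 = 9.864 eV
Step 2: Convert to Joules: 9.864*1.602e-19 = 1.58e-18 J
Step 3: T_c = 1.58e-18 / 1.381e-23 = 1.144e+05 K

1.144e+05


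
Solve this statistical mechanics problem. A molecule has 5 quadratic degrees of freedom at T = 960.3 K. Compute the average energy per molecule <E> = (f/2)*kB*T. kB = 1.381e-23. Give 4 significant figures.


Step 1: f/2 = 5/2 = 2.5
Step 2: kB*T = 1.381e-23 * 960.3 = 1.326e-20
Step 3: <E> = 2.5 * 1.326e-20 = 3.315e-20 J

3.315e-20


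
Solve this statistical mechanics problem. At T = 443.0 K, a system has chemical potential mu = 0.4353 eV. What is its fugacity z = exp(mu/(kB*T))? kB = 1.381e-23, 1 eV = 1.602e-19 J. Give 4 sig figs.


Step 1: Convert mu to Joules: 0.4353*1.602e-19 = 6.974e-20 J
Step 2: kB*T = 1.381e-23*443.0 = 6.118e-21 J
Step 3: mu/(kB*T) = 11.4
Step 4: z = exp(11.4) = 8.92e+04

8.92e+04


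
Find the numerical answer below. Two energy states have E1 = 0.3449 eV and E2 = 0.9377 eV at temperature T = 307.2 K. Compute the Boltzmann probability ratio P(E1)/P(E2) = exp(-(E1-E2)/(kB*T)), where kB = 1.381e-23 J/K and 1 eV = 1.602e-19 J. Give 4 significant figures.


Step 1: Compute energy difference dE = E1 - E2 = 0.3449 - 0.9377 = -0.5928 eV
Step 2: Convert to Joules: dE_J = -0.5928 * 1.602e-19 = -9.497e-20 J
Step 3: Compute exponent = -dE_J / (kB * T) = -(-9.497e-20) / (1.381e-23 * 307.2) = 22.38
Step 4: P(E1)/P(E2) = exp(22.38) = 5.268e+09

5.268e+09


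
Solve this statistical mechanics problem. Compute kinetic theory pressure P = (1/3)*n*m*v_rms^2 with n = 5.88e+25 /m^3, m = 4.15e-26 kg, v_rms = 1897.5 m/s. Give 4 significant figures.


Step 1: v_rms^2 = 1897.5^2 = 3.601e+06
Step 2: n*m = 5.88e+25*4.15e-26 = 2.44
Step 3: P = (1/3)*2.44*3.601e+06 = 2.929e+06 Pa

2.929e+06


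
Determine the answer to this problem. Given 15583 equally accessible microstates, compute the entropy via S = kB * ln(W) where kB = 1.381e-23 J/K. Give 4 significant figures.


Step 1: ln(W) = ln(15583) = 9.654
Step 2: S = kB * ln(W) = 1.381e-23 * 9.654
Step 3: S = 1.333e-22 J/K

1.333e-22


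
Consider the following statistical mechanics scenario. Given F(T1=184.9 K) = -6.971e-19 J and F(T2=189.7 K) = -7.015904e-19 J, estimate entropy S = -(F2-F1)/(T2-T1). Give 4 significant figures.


Step 1: dF = F2 - F1 = -7.015904e-19 - (-6.971e-19) = -4.4904e-21 J
Step 2: dT = T2 - T1 = 189.7 - 184.9 = 4.8 K
Step 3: S = -dF/dT = -(-4.4904e-21)/4.8 = 9.355e-22 J/K

9.355e-22


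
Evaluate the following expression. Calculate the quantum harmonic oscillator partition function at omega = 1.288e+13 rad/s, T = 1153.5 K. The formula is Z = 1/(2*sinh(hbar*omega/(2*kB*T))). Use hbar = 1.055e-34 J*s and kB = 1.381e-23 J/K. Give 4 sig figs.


Step 1: Compute x = hbar*omega/(kB*T) = 1.055e-34*1.288e+13/(1.381e-23*1153.5) = 0.0853
Step 2: x/2 = 0.04265
Step 3: sinh(x/2) = 0.04266
Step 4: Z = 1/(2*0.04266) = 11.72

11.72


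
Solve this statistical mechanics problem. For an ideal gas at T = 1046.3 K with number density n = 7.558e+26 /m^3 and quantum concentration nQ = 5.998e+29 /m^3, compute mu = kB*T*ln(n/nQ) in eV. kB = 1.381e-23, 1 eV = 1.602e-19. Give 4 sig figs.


Step 1: n/nQ = 7.558e+26/5.998e+29 = 0.00126
Step 2: ln(n/nQ) = -6.677
Step 3: mu = kB*T*ln(n/nQ) = 1.445e-20*-6.677 = -9.647e-20 J
Step 4: Convert to eV: -9.647e-20/1.602e-19 = -0.6022 eV

-0.6022


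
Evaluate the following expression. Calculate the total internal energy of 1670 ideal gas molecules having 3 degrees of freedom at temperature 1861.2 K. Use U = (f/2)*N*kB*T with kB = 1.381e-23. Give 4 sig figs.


Step 1: f/2 = 3/2 = 1.5
Step 2: N*kB*T = 1670*1.381e-23*1861.2 = 4.292e-17
Step 3: U = 1.5 * 4.292e-17 = 6.439e-17 J

6.439e-17


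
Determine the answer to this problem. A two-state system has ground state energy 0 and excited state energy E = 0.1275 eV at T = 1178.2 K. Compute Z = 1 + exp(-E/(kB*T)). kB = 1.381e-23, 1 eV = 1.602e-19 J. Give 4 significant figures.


Step 1: Compute beta*E = E*eV/(kB*T) = 0.1275*1.602e-19/(1.381e-23*1178.2) = 1.255
Step 2: exp(-beta*E) = exp(-1.255) = 0.285
Step 3: Z = 1 + 0.285 = 1.285

1.285


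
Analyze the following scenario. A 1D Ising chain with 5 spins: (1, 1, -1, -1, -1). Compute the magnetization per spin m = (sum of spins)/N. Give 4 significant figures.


Step 1: Count up spins (+1): 2, down spins (-1): 3
Step 2: Total magnetization M = 2 - 3 = -1
Step 3: m = M/N = -1/5 = -0.2

-0.2


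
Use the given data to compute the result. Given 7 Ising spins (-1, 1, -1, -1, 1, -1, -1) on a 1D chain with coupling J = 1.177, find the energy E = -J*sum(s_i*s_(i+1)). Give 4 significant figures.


Step 1: Nearest-neighbor products: -1, -1, 1, -1, -1, 1
Step 2: Sum of products = -2
Step 3: E = -1.177 * -2 = 2.354

2.354


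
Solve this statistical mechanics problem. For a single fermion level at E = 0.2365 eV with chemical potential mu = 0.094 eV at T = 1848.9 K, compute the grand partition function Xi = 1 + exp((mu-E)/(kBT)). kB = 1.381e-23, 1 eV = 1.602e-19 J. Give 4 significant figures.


Step 1: (mu - E) = 0.094 - 0.2365 = -0.1425 eV
Step 2: x = (mu-E)*eV/(kB*T) = -0.1425*1.602e-19/(1.381e-23*1848.9) = -0.8941
Step 3: exp(x) = 0.409
Step 4: Xi = 1 + 0.409 = 1.409

1.409


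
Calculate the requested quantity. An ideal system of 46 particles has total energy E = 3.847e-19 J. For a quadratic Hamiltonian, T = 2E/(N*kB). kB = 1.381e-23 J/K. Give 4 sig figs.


Step 1: Numerator = 2*E = 2*3.847e-19 = 7.694e-19 J
Step 2: Denominator = N*kB = 46*1.381e-23 = 6.353e-22
Step 3: T = 7.694e-19 / 6.353e-22 = 1211 K

1211


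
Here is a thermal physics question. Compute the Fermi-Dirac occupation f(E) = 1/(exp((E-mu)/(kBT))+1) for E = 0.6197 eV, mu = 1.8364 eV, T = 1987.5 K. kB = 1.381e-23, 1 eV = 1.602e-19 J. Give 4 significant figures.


Step 1: (E - mu) = 0.6197 - 1.8364 = -1.217 eV
Step 2: Convert: (E-mu)*eV = -1.949e-19 J
Step 3: x = (E-mu)*eV/(kB*T) = -7.101
Step 4: f = 1/(exp(-7.101)+1) = 0.9992

0.9992


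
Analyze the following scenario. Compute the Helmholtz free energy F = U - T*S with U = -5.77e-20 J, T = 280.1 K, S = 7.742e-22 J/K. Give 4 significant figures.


Step 1: T*S = 280.1 * 7.742e-22 = 2.169e-19 J
Step 2: F = U - T*S = -5.77e-20 - 2.169e-19
Step 3: F = -2.746e-19 J

-2.746e-19


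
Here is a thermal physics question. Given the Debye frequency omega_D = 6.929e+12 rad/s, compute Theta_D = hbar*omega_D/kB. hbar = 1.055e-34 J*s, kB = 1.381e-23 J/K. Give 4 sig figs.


Step 1: hbar*omega_D = 1.055e-34 * 6.929e+12 = 7.31e-22 J
Step 2: Theta_D = 7.31e-22 / 1.381e-23
Step 3: Theta_D = 52.93 K

52.93


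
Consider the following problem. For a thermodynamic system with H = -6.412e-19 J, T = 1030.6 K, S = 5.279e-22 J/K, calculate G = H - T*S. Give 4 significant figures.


Step 1: T*S = 1030.6 * 5.279e-22 = 5.441e-19 J
Step 2: G = H - T*S = -6.412e-19 - 5.441e-19
Step 3: G = -1.185e-18 J

-1.185e-18


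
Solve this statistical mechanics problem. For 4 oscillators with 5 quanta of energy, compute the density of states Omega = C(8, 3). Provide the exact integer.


Step 1: Use binomial coefficient C(8, 3)
Step 2: Numerator = 8! / 5!
Step 3: Denominator = 3!
Step 4: Omega = 56

56


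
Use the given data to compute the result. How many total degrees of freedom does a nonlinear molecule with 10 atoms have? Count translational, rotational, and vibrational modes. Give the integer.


Step 1: Translational DOF = 3
Step 2: Rotational DOF (nonlinear) = 3
Step 3: Vibrational DOF = 3*10 - 6 = 24
Step 4: Total = 3 + 3 + 24 = 30

30


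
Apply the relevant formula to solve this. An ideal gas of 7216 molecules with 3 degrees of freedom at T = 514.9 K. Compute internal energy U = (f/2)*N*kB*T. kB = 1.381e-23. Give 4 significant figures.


Step 1: f/2 = 3/2 = 1.5
Step 2: N*kB*T = 7216*1.381e-23*514.9 = 5.131e-17
Step 3: U = 1.5 * 5.131e-17 = 7.697e-17 J

7.697e-17


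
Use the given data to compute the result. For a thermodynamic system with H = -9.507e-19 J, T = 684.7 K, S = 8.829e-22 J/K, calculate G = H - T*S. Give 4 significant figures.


Step 1: T*S = 684.7 * 8.829e-22 = 6.045e-19 J
Step 2: G = H - T*S = -9.507e-19 - 6.045e-19
Step 3: G = -1.555e-18 J

-1.555e-18


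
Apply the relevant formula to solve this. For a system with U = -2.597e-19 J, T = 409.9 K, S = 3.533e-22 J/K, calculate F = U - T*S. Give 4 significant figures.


Step 1: T*S = 409.9 * 3.533e-22 = 1.448e-19 J
Step 2: F = U - T*S = -2.597e-19 - 1.448e-19
Step 3: F = -4.045e-19 J

-4.045e-19


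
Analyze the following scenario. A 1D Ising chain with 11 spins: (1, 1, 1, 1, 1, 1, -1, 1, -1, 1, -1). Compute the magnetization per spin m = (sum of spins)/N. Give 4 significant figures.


Step 1: Count up spins (+1): 8, down spins (-1): 3
Step 2: Total magnetization M = 8 - 3 = 5
Step 3: m = M/N = 5/11 = 0.4545

0.4545


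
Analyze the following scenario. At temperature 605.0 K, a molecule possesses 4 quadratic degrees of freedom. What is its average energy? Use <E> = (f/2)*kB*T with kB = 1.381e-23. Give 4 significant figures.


Step 1: f/2 = 4/2 = 2
Step 2: kB*T = 1.381e-23 * 605.0 = 8.355e-21
Step 3: <E> = 2 * 8.355e-21 = 1.671e-20 J

1.671e-20


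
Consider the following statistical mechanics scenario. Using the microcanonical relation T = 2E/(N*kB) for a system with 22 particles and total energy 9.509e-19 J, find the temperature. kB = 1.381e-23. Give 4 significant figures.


Step 1: Numerator = 2*E = 2*9.509e-19 = 1.902e-18 J
Step 2: Denominator = N*kB = 22*1.381e-23 = 3.038e-22
Step 3: T = 1.902e-18 / 3.038e-22 = 6260 K

6260


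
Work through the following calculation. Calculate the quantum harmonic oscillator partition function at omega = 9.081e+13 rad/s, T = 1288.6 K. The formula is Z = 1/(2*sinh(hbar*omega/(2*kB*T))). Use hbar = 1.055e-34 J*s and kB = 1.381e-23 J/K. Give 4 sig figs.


Step 1: Compute x = hbar*omega/(kB*T) = 1.055e-34*9.081e+13/(1.381e-23*1288.6) = 0.5384
Step 2: x/2 = 0.2692
Step 3: sinh(x/2) = 0.2724
Step 4: Z = 1/(2*0.2724) = 1.835

1.835


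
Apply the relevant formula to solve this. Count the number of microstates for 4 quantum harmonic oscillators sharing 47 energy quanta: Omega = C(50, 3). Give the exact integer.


Step 1: Use binomial coefficient C(50, 3)
Step 2: Numerator = 50! / 47!
Step 3: Denominator = 3!
Step 4: Omega = 19600

19600


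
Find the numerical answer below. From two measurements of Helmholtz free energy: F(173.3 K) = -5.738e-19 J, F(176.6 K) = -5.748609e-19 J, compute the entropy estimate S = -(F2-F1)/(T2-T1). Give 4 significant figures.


Step 1: dF = F2 - F1 = -5.748609e-19 - (-5.738e-19) = -1.0609e-21 J
Step 2: dT = T2 - T1 = 176.6 - 173.3 = 3.3 K
Step 3: S = -dF/dT = -(-1.0609e-21)/3.3 = 3.215e-22 J/K

3.215e-22


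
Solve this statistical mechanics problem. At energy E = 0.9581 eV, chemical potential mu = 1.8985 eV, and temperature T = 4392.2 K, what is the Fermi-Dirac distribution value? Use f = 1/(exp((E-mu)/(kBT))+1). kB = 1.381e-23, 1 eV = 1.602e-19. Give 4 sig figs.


Step 1: (E - mu) = 0.9581 - 1.8985 = -0.9404 eV
Step 2: Convert: (E-mu)*eV = -1.507e-19 J
Step 3: x = (E-mu)*eV/(kB*T) = -2.484
Step 4: f = 1/(exp(-2.484)+1) = 0.923

0.923


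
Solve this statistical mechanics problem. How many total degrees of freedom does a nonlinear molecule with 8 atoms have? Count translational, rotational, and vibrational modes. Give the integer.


Step 1: Translational DOF = 3
Step 2: Rotational DOF (nonlinear) = 3
Step 3: Vibrational DOF = 3*8 - 6 = 18
Step 4: Total = 3 + 3 + 18 = 24

24


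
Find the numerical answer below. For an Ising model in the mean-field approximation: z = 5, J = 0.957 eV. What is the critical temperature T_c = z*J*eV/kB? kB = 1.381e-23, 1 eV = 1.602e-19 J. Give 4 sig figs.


Step 1: z*J = 5*0.957 = 4.785 eV
Step 2: Convert to Joules: 4.785*1.602e-19 = 7.666e-19 J
Step 3: T_c = 7.666e-19 / 1.381e-23 = 5.551e+04 K

5.551e+04


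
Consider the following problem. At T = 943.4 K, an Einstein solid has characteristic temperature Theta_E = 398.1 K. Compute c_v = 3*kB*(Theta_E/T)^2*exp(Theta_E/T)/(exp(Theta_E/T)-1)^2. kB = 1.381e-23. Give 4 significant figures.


Step 1: x = Theta_E/T = 398.1/943.4 = 0.422
Step 2: x^2 = 0.1781
Step 3: exp(x) = 1.525
Step 4: c_v = 3*1.381e-23*0.1781*1.525/(1.525-1)^2 = 4.082e-23

4.082e-23


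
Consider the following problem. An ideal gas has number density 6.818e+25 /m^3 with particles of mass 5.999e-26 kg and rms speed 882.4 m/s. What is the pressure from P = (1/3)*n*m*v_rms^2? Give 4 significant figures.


Step 1: v_rms^2 = 882.4^2 = 7.786e+05
Step 2: n*m = 6.818e+25*5.999e-26 = 4.09
Step 3: P = (1/3)*4.09*7.786e+05 = 1.062e+06 Pa

1.062e+06


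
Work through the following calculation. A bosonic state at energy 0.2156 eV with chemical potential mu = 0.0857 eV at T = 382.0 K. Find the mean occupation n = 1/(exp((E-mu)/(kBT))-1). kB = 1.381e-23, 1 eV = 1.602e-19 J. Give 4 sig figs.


Step 1: (E - mu) = 0.1299 eV
Step 2: x = (E-mu)*eV/(kB*T) = 0.1299*1.602e-19/(1.381e-23*382.0) = 3.945
Step 3: exp(x) = 51.66
Step 4: n = 1/(exp(x)-1) = 0.01974

0.01974


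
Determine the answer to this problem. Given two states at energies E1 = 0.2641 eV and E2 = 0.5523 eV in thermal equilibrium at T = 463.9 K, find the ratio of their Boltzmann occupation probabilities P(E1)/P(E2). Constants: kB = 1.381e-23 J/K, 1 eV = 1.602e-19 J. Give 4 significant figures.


Step 1: Compute energy difference dE = E1 - E2 = 0.2641 - 0.5523 = -0.2882 eV
Step 2: Convert to Joules: dE_J = -0.2882 * 1.602e-19 = -4.617e-20 J
Step 3: Compute exponent = -dE_J / (kB * T) = -(-4.617e-20) / (1.381e-23 * 463.9) = 7.207
Step 4: P(E1)/P(E2) = exp(7.207) = 1348

1348


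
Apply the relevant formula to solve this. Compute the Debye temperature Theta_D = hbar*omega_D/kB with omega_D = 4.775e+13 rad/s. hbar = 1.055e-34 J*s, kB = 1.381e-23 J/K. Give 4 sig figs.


Step 1: hbar*omega_D = 1.055e-34 * 4.775e+13 = 5.038e-21 J
Step 2: Theta_D = 5.038e-21 / 1.381e-23
Step 3: Theta_D = 364.8 K

364.8


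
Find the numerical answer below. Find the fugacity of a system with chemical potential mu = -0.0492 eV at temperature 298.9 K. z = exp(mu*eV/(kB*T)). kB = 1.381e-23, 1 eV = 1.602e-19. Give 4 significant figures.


Step 1: Convert mu to Joules: -0.0492*1.602e-19 = -7.882e-21 J
Step 2: kB*T = 1.381e-23*298.9 = 4.128e-21 J
Step 3: mu/(kB*T) = -1.909
Step 4: z = exp(-1.909) = 0.1482

0.1482


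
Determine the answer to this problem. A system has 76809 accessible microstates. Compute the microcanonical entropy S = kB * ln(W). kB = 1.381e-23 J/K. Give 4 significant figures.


Step 1: ln(W) = ln(76809) = 11.25
Step 2: S = kB * ln(W) = 1.381e-23 * 11.25
Step 3: S = 1.553e-22 J/K

1.553e-22


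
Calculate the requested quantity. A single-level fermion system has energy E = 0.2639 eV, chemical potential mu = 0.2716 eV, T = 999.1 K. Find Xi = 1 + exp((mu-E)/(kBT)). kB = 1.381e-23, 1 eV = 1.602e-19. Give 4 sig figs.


Step 1: (mu - E) = 0.2716 - 0.2639 = 0.0077 eV
Step 2: x = (mu-E)*eV/(kB*T) = 0.0077*1.602e-19/(1.381e-23*999.1) = 0.0894
Step 3: exp(x) = 1.094
Step 4: Xi = 1 + 1.094 = 2.094

2.094


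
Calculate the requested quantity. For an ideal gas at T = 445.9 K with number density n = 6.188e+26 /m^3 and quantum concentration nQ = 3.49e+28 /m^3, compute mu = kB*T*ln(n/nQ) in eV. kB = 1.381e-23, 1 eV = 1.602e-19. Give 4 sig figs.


Step 1: n/nQ = 6.188e+26/3.49e+28 = 0.01773
Step 2: ln(n/nQ) = -4.032
Step 3: mu = kB*T*ln(n/nQ) = 6.158e-21*-4.032 = -2.483e-20 J
Step 4: Convert to eV: -2.483e-20/1.602e-19 = -0.155 eV

-0.155


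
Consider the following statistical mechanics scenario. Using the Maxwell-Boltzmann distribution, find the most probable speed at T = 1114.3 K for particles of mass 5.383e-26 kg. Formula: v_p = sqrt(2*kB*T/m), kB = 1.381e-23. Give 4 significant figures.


Step 1: Numerator = 2*kB*T = 2*1.381e-23*1114.3 = 3.078e-20
Step 2: Ratio = 3.078e-20 / 5.383e-26 = 5.717e+05
Step 3: v_p = sqrt(5.717e+05) = 756.1 m/s

756.1


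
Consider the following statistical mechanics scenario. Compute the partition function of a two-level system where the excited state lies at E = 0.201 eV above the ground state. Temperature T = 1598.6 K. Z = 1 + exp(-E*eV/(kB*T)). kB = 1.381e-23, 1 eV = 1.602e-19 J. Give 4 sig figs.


Step 1: Compute beta*E = E*eV/(kB*T) = 0.201*1.602e-19/(1.381e-23*1598.6) = 1.459
Step 2: exp(-beta*E) = exp(-1.459) = 0.2326
Step 3: Z = 1 + 0.2326 = 1.233

1.233


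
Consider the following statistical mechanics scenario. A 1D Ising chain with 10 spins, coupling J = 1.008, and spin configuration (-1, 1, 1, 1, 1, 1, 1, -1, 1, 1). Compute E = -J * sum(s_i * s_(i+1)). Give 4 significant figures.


Step 1: Nearest-neighbor products: -1, 1, 1, 1, 1, 1, -1, -1, 1
Step 2: Sum of products = 3
Step 3: E = -1.008 * 3 = -3.024

-3.024


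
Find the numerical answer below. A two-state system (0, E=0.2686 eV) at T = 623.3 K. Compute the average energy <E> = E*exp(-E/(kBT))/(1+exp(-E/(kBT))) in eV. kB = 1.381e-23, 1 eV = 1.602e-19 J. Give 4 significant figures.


Step 1: beta*E = 0.2686*1.602e-19/(1.381e-23*623.3) = 4.999
Step 2: exp(-beta*E) = 0.006745
Step 3: <E> = 0.2686*0.006745/(1+0.006745) = 0.0018 eV

0.0018


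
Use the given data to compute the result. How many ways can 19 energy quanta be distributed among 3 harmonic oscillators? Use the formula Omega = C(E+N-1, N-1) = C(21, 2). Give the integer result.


Step 1: Use binomial coefficient C(21, 2)
Step 2: Numerator = 21! / 19!
Step 3: Denominator = 2!
Step 4: Omega = 210

210


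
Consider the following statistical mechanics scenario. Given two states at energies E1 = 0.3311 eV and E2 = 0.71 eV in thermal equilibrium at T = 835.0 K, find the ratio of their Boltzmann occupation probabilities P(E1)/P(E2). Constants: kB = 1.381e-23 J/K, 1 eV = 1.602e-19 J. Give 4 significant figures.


Step 1: Compute energy difference dE = E1 - E2 = 0.3311 - 0.71 = -0.3789 eV
Step 2: Convert to Joules: dE_J = -0.3789 * 1.602e-19 = -6.07e-20 J
Step 3: Compute exponent = -dE_J / (kB * T) = -(-6.07e-20) / (1.381e-23 * 835.0) = 5.264
Step 4: P(E1)/P(E2) = exp(5.264) = 193.2

193.2


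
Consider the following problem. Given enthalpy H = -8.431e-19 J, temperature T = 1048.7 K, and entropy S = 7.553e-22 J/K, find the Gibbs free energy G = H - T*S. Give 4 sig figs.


Step 1: T*S = 1048.7 * 7.553e-22 = 7.921e-19 J
Step 2: G = H - T*S = -8.431e-19 - 7.921e-19
Step 3: G = -1.635e-18 J

-1.635e-18


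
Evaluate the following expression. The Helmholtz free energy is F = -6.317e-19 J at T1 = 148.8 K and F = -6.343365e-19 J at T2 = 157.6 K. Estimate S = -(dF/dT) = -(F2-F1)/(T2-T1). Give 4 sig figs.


Step 1: dF = F2 - F1 = -6.343365e-19 - (-6.317e-19) = -2.6365e-21 J
Step 2: dT = T2 - T1 = 157.6 - 148.8 = 8.8 K
Step 3: S = -dF/dT = -(-2.6365e-21)/8.8 = 2.996e-22 J/K

2.996e-22


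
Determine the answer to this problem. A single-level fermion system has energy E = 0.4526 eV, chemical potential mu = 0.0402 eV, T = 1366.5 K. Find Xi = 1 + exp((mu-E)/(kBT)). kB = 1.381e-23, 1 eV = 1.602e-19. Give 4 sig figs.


Step 1: (mu - E) = 0.0402 - 0.4526 = -0.4124 eV
Step 2: x = (mu-E)*eV/(kB*T) = -0.4124*1.602e-19/(1.381e-23*1366.5) = -3.501
Step 3: exp(x) = 0.03017
Step 4: Xi = 1 + 0.03017 = 1.03

1.03


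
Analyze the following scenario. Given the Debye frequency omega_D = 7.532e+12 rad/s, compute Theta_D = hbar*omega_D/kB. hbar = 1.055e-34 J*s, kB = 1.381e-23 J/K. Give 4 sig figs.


Step 1: hbar*omega_D = 1.055e-34 * 7.532e+12 = 7.946e-22 J
Step 2: Theta_D = 7.946e-22 / 1.381e-23
Step 3: Theta_D = 57.54 K

57.54


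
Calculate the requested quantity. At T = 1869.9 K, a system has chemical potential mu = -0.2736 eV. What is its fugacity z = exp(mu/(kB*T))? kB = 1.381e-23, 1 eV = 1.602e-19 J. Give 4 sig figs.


Step 1: Convert mu to Joules: -0.2736*1.602e-19 = -4.383e-20 J
Step 2: kB*T = 1.381e-23*1869.9 = 2.582e-20 J
Step 3: mu/(kB*T) = -1.697
Step 4: z = exp(-1.697) = 0.1832

0.1832


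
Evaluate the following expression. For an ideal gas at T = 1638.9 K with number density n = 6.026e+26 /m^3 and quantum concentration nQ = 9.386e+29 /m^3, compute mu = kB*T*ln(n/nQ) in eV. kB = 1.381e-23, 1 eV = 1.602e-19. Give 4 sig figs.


Step 1: n/nQ = 6.026e+26/9.386e+29 = 0.000642
Step 2: ln(n/nQ) = -7.351
Step 3: mu = kB*T*ln(n/nQ) = 2.263e-20*-7.351 = -1.664e-19 J
Step 4: Convert to eV: -1.664e-19/1.602e-19 = -1.039 eV

-1.039


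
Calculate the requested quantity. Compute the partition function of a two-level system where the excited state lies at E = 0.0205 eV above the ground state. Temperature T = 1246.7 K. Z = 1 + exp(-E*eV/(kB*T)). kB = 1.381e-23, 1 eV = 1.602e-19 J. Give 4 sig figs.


Step 1: Compute beta*E = E*eV/(kB*T) = 0.0205*1.602e-19/(1.381e-23*1246.7) = 0.1907
Step 2: exp(-beta*E) = exp(-0.1907) = 0.8263
Step 3: Z = 1 + 0.8263 = 1.826

1.826


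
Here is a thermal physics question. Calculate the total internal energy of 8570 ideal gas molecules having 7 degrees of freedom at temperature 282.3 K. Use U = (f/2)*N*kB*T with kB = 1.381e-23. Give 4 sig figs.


Step 1: f/2 = 7/2 = 3.5
Step 2: N*kB*T = 8570*1.381e-23*282.3 = 3.341e-17
Step 3: U = 3.5 * 3.341e-17 = 1.169e-16 J

1.169e-16


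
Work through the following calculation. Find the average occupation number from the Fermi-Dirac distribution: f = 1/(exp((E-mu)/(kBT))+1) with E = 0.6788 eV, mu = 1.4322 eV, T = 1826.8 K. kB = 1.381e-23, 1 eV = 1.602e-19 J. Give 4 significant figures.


Step 1: (E - mu) = 0.6788 - 1.4322 = -0.7534 eV
Step 2: Convert: (E-mu)*eV = -1.207e-19 J
Step 3: x = (E-mu)*eV/(kB*T) = -4.784
Step 4: f = 1/(exp(-4.784)+1) = 0.9917

0.9917


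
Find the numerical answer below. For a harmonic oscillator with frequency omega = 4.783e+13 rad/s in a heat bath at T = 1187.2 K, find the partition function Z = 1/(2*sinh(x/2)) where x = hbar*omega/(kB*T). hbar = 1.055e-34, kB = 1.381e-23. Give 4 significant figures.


Step 1: Compute x = hbar*omega/(kB*T) = 1.055e-34*4.783e+13/(1.381e-23*1187.2) = 0.3078
Step 2: x/2 = 0.1539
Step 3: sinh(x/2) = 0.1545
Step 4: Z = 1/(2*0.1545) = 3.236

3.236


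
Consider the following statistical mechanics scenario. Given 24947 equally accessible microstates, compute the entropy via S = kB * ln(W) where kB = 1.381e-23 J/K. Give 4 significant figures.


Step 1: ln(W) = ln(24947) = 10.12
Step 2: S = kB * ln(W) = 1.381e-23 * 10.12
Step 3: S = 1.398e-22 J/K

1.398e-22


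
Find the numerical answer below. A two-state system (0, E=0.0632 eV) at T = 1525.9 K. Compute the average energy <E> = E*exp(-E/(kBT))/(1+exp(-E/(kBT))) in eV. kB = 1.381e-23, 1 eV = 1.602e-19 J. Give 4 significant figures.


Step 1: beta*E = 0.0632*1.602e-19/(1.381e-23*1525.9) = 0.4805
Step 2: exp(-beta*E) = 0.6185
Step 3: <E> = 0.0632*0.6185/(1+0.6185) = 0.02415 eV

0.02415


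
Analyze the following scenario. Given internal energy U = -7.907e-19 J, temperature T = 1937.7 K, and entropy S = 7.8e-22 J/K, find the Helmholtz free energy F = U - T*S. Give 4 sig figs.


Step 1: T*S = 1937.7 * 7.8e-22 = 1.511e-18 J
Step 2: F = U - T*S = -7.907e-19 - 1.511e-18
Step 3: F = -2.302e-18 J

-2.302e-18


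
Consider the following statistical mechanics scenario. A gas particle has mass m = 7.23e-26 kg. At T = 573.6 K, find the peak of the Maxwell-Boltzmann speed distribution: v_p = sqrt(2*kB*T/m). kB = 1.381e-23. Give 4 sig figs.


Step 1: Numerator = 2*kB*T = 2*1.381e-23*573.6 = 1.584e-20
Step 2: Ratio = 1.584e-20 / 7.23e-26 = 2.191e+05
Step 3: v_p = sqrt(2.191e+05) = 468.1 m/s

468.1


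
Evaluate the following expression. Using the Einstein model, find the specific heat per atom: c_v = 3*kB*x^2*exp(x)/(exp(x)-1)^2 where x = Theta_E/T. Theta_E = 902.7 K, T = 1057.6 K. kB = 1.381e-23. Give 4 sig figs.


Step 1: x = Theta_E/T = 902.7/1057.6 = 0.8535
Step 2: x^2 = 0.7285
Step 3: exp(x) = 2.348
Step 4: c_v = 3*1.381e-23*0.7285*2.348/(2.348-1)^2 = 3.9e-23

3.9e-23


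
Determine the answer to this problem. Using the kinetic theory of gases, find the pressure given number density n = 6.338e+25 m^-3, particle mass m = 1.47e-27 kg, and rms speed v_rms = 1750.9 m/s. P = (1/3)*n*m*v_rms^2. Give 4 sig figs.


Step 1: v_rms^2 = 1750.9^2 = 3.066e+06
Step 2: n*m = 6.338e+25*1.47e-27 = 0.09317
Step 3: P = (1/3)*0.09317*3.066e+06 = 9.521e+04 Pa

9.521e+04


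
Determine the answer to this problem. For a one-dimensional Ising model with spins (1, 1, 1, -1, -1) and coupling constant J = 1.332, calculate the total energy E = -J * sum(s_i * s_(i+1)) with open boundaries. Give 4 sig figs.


Step 1: Nearest-neighbor products: 1, 1, -1, 1
Step 2: Sum of products = 2
Step 3: E = -1.332 * 2 = -2.664

-2.664


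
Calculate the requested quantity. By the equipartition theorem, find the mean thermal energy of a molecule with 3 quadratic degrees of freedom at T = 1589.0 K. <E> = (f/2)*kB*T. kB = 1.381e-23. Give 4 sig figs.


Step 1: f/2 = 3/2 = 1.5
Step 2: kB*T = 1.381e-23 * 1589.0 = 2.194e-20
Step 3: <E> = 1.5 * 2.194e-20 = 3.292e-20 J

3.292e-20


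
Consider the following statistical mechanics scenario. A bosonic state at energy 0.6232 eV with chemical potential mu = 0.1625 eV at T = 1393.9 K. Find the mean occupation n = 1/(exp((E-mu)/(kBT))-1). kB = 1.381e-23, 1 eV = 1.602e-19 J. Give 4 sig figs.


Step 1: (E - mu) = 0.4607 eV
Step 2: x = (E-mu)*eV/(kB*T) = 0.4607*1.602e-19/(1.381e-23*1393.9) = 3.834
Step 3: exp(x) = 46.25
Step 4: n = 1/(exp(x)-1) = 0.0221

0.0221


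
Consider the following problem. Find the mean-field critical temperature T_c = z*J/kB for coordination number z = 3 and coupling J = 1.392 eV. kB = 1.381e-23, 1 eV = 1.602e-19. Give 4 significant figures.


Step 1: z*J = 3*1.392 = 4.176 eV
Step 2: Convert to Joules: 4.176*1.602e-19 = 6.69e-19 J
Step 3: T_c = 6.69e-19 / 1.381e-23 = 4.844e+04 K

4.844e+04


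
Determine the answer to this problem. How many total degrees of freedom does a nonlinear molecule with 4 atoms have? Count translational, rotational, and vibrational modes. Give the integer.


Step 1: Translational DOF = 3
Step 2: Rotational DOF (nonlinear) = 3
Step 3: Vibrational DOF = 3*4 - 6 = 6
Step 4: Total = 3 + 3 + 6 = 12

12


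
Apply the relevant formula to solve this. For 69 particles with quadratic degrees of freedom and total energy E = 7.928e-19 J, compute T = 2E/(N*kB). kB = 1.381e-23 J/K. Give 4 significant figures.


Step 1: Numerator = 2*E = 2*7.928e-19 = 1.586e-18 J
Step 2: Denominator = N*kB = 69*1.381e-23 = 9.529e-22
Step 3: T = 1.586e-18 / 9.529e-22 = 1664 K

1664


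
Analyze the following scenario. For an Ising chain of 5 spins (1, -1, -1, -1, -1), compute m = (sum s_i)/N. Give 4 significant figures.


Step 1: Count up spins (+1): 1, down spins (-1): 4
Step 2: Total magnetization M = 1 - 4 = -3
Step 3: m = M/N = -3/5 = -0.6

-0.6


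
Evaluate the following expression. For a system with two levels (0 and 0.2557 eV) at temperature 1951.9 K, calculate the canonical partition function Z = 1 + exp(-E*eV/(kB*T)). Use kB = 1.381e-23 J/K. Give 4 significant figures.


Step 1: Compute beta*E = E*eV/(kB*T) = 0.2557*1.602e-19/(1.381e-23*1951.9) = 1.52
Step 2: exp(-beta*E) = exp(-1.52) = 0.2188
Step 3: Z = 1 + 0.2188 = 1.219

1.219


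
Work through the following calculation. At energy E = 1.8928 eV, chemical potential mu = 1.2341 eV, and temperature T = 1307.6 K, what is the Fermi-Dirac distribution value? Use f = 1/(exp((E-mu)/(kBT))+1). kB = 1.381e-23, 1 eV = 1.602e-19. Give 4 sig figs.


Step 1: (E - mu) = 1.8928 - 1.2341 = 0.6587 eV
Step 2: Convert: (E-mu)*eV = 1.055e-19 J
Step 3: x = (E-mu)*eV/(kB*T) = 5.844
Step 4: f = 1/(exp(5.844)+1) = 0.00289

0.00289


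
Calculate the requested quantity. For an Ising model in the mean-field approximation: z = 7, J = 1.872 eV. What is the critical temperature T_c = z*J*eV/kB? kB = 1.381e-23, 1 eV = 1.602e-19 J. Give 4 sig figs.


Step 1: z*J = 7*1.872 = 13.1 eV
Step 2: Convert to Joules: 13.1*1.602e-19 = 2.099e-18 J
Step 3: T_c = 2.099e-18 / 1.381e-23 = 1.52e+05 K

1.52e+05


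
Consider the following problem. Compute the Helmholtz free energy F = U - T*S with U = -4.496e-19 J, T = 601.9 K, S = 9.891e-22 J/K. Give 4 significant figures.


Step 1: T*S = 601.9 * 9.891e-22 = 5.953e-19 J
Step 2: F = U - T*S = -4.496e-19 - 5.953e-19
Step 3: F = -1.045e-18 J

-1.045e-18


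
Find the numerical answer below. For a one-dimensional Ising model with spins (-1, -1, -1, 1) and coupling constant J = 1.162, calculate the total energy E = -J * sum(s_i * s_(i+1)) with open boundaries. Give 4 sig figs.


Step 1: Nearest-neighbor products: 1, 1, -1
Step 2: Sum of products = 1
Step 3: E = -1.162 * 1 = -1.162

-1.162


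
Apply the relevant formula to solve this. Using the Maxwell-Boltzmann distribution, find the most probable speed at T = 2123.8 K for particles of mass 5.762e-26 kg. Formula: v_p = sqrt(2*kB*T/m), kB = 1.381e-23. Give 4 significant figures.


Step 1: Numerator = 2*kB*T = 2*1.381e-23*2123.8 = 5.866e-20
Step 2: Ratio = 5.866e-20 / 5.762e-26 = 1.018e+06
Step 3: v_p = sqrt(1.018e+06) = 1009 m/s

1009


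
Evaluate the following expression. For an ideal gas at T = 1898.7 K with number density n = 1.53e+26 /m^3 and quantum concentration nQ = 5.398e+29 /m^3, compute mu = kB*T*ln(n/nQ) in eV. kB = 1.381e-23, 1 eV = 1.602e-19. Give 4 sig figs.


Step 1: n/nQ = 1.53e+26/5.398e+29 = 0.0002834
Step 2: ln(n/nQ) = -8.169
Step 3: mu = kB*T*ln(n/nQ) = 2.622e-20*-8.169 = -2.142e-19 J
Step 4: Convert to eV: -2.142e-19/1.602e-19 = -1.337 eV

-1.337


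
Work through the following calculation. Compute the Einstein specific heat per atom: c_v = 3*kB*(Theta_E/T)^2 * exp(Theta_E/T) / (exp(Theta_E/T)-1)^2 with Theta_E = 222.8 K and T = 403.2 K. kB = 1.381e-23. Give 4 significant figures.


Step 1: x = Theta_E/T = 222.8/403.2 = 0.5526
Step 2: x^2 = 0.3053
Step 3: exp(x) = 1.738
Step 4: c_v = 3*1.381e-23*0.3053*1.738/(1.738-1)^2 = 4.039e-23

4.039e-23


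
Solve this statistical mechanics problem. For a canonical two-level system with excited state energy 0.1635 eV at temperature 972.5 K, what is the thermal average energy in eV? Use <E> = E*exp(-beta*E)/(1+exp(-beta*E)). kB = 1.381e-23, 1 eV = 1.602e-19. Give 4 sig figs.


Step 1: beta*E = 0.1635*1.602e-19/(1.381e-23*972.5) = 1.95
Step 2: exp(-beta*E) = 0.1422
Step 3: <E> = 0.1635*0.1422/(1+0.1422) = 0.02036 eV

0.02036


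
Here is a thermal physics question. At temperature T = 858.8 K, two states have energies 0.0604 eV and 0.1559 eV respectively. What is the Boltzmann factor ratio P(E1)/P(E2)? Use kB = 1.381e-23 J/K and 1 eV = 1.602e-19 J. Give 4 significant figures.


Step 1: Compute energy difference dE = E1 - E2 = 0.0604 - 0.1559 = -0.0955 eV
Step 2: Convert to Joules: dE_J = -0.0955 * 1.602e-19 = -1.53e-20 J
Step 3: Compute exponent = -dE_J / (kB * T) = -(-1.53e-20) / (1.381e-23 * 858.8) = 1.29
Step 4: P(E1)/P(E2) = exp(1.29) = 3.633

3.633
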